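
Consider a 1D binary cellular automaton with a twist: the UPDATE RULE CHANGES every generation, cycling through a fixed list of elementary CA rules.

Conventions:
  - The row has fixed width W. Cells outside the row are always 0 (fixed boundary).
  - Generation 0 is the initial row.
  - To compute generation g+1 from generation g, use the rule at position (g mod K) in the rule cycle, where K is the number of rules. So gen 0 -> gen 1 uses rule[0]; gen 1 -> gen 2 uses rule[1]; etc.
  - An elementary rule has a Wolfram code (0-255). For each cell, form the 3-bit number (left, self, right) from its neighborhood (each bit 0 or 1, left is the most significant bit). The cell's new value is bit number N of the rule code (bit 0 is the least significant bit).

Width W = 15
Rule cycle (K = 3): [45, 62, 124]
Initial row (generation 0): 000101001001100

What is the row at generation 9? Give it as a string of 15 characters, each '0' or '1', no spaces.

Answer: 100111100010001

Derivation:
Gen 0: 000101001001100
Gen 1 (rule 45): 110111001001001
Gen 2 (rule 62): 101100111111111
Gen 3 (rule 124): 111110100000001
Gen 4 (rule 45): 100001101111101
Gen 5 (rule 62): 110011011000011
Gen 6 (rule 124): 111011111100011
Gen 7 (rule 45): 100110000001010
Gen 8 (rule 62): 111101000011111
Gen 9 (rule 124): 100111100010001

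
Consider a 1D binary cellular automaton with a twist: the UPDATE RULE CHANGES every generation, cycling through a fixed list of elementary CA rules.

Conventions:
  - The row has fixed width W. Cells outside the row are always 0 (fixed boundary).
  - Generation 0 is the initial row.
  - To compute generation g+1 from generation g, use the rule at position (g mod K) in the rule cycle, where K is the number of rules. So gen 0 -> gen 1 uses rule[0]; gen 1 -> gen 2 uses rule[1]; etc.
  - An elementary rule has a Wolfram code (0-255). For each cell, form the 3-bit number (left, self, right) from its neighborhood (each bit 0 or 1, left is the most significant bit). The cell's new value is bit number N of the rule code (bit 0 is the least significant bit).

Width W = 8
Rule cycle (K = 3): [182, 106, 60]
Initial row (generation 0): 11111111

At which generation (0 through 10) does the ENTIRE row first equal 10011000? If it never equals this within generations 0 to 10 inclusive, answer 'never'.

Gen 0: 11111111
Gen 1 (rule 182): 01111110
Gen 2 (rule 106): 11000010
Gen 3 (rule 60): 10100011
Gen 4 (rule 182): 11110100
Gen 5 (rule 106): 10011000
Gen 6 (rule 60): 11010100
Gen 7 (rule 182): 00111110
Gen 8 (rule 106): 01100010
Gen 9 (rule 60): 01010011
Gen 10 (rule 182): 11111100

Answer: 5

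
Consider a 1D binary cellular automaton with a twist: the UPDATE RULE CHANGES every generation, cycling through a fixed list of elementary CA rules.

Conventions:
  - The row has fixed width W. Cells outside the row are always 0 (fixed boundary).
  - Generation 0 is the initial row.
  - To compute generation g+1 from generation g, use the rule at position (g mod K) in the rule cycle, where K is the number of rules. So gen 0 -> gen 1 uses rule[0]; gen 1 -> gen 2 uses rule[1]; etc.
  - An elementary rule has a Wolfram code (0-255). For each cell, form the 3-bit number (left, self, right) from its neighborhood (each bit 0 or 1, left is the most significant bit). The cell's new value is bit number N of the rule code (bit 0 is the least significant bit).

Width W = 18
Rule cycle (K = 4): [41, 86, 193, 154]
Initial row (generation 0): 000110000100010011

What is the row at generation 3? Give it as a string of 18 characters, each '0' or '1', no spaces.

Gen 0: 000110000100010011
Gen 1 (rule 41): 110100110001000010
Gen 2 (rule 86): 010111011011100111
Gen 3 (rule 193): 000011001001100011

Answer: 000011001001100011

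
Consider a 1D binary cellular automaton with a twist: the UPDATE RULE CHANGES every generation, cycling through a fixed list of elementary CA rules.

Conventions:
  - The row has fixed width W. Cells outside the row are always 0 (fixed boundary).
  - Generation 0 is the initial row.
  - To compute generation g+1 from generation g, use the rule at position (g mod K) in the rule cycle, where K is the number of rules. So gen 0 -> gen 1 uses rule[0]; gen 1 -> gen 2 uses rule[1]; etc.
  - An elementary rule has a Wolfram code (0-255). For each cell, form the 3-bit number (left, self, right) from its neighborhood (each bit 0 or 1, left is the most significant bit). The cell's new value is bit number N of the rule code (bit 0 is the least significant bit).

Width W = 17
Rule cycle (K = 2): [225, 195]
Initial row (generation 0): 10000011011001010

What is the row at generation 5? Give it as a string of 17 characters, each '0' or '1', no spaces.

Gen 0: 10000011011001010
Gen 1 (rule 225): 00111001101000100
Gen 2 (rule 195): 11011010100011001
Gen 3 (rule 225): 01101101001001000
Gen 4 (rule 195): 10100100010010011
Gen 5 (rule 225): 01000001000000001

Answer: 01000001000000001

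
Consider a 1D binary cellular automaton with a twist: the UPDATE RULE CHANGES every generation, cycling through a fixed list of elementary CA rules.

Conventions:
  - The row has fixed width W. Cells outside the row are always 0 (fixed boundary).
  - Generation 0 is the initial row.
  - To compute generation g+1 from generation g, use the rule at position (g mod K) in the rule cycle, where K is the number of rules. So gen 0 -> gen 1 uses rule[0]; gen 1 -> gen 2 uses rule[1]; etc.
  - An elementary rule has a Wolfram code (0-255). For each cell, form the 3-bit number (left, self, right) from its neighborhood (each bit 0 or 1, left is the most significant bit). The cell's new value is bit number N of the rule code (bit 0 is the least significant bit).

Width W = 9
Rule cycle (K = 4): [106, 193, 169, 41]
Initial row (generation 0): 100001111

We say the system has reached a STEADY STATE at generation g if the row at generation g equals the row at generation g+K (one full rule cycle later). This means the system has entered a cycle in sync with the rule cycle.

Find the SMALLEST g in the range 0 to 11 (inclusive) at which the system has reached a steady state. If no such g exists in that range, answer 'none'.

Gen 0: 100001111
Gen 1 (rule 106): 000011001
Gen 2 (rule 193): 111001000
Gen 3 (rule 169): 110000011
Gen 4 (rule 41): 100111010
Gen 5 (rule 106): 001101100
Gen 6 (rule 193): 100100101
Gen 7 (rule 169): 000000010
Gen 8 (rule 41): 111111000
Gen 9 (rule 106): 100001000
Gen 10 (rule 193): 001100011
Gen 11 (rule 169): 101001010
Gen 12 (rule 41): 010000100
Gen 13 (rule 106): 100001000
Gen 14 (rule 193): 001100011
Gen 15 (rule 169): 101001010

Answer: 9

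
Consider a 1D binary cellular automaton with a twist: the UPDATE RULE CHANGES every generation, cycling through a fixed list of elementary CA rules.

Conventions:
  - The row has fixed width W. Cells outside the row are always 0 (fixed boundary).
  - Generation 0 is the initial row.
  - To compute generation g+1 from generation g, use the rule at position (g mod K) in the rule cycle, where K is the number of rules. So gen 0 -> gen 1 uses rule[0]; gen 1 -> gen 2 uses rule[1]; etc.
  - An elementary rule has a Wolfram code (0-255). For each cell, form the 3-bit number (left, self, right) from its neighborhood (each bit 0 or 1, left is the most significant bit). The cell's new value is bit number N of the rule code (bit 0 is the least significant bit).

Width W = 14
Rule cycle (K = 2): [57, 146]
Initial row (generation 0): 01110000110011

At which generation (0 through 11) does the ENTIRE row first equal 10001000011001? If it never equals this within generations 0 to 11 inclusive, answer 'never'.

Gen 0: 01110000110011
Gen 1 (rule 57): 01001110101010
Gen 2 (rule 146): 10110100000001
Gen 3 (rule 57): 01101011111100
Gen 4 (rule 146): 10000001111010
Gen 5 (rule 57): 01111101000101
Gen 6 (rule 146): 10111000101000
Gen 7 (rule 57): 01100110010111
Gen 8 (rule 146): 10011001100010
Gen 9 (rule 57): 01010101011001
Gen 10 (rule 146): 10000000000110
Gen 11 (rule 57): 01111111110101

Answer: never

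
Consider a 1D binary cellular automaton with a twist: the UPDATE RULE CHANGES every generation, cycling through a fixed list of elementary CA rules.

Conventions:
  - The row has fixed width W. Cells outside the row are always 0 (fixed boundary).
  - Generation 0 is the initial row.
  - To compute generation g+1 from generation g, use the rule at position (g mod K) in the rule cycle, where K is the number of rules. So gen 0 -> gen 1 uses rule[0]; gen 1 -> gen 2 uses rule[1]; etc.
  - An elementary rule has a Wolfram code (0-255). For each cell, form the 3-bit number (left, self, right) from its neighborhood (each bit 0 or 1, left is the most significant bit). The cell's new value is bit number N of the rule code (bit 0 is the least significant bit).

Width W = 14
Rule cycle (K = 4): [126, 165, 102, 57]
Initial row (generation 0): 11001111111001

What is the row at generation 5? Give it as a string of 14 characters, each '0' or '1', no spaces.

Gen 0: 11001111111001
Gen 1 (rule 126): 11111000001111
Gen 2 (rule 165): 01110011100110
Gen 3 (rule 102): 10010100101010
Gen 4 (rule 57): 01001010010101
Gen 5 (rule 126): 11111111111111

Answer: 11111111111111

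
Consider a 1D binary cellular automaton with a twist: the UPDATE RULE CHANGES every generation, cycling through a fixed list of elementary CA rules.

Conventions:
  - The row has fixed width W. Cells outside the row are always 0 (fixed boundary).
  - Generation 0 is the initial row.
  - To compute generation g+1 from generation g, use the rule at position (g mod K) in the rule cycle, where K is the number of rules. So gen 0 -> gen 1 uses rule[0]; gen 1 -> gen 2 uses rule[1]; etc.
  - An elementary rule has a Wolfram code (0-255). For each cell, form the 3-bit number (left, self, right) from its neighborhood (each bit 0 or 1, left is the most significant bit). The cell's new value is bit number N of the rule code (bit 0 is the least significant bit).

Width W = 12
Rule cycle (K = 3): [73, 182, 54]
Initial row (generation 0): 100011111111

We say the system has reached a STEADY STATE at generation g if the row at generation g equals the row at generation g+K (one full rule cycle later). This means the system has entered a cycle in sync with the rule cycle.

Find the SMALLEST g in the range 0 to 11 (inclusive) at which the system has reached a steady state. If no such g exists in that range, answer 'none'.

Answer: 8

Derivation:
Gen 0: 100011111111
Gen 1 (rule 73): 001010000001
Gen 2 (rule 182): 011111000011
Gen 3 (rule 54): 100000100100
Gen 4 (rule 73): 001110000001
Gen 5 (rule 182): 010101000011
Gen 6 (rule 54): 111111100100
Gen 7 (rule 73): 100000100001
Gen 8 (rule 182): 110001110011
Gen 9 (rule 54): 001010001100
Gen 10 (rule 73): 100000101101
Gen 11 (rule 182): 110001110011
Gen 12 (rule 54): 001010001100
Gen 13 (rule 73): 100000101101
Gen 14 (rule 182): 110001110011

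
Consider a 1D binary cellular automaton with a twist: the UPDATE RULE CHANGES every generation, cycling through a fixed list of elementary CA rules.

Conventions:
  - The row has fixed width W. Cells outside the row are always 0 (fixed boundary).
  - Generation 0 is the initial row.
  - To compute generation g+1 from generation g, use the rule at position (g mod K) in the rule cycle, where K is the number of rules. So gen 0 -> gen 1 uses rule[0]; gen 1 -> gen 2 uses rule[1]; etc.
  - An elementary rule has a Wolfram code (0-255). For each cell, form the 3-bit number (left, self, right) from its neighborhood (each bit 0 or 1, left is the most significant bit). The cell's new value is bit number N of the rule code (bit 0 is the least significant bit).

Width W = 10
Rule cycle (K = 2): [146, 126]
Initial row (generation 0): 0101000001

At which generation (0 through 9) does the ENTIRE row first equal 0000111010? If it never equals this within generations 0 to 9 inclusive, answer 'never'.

Gen 0: 0101000001
Gen 1 (rule 146): 1000100010
Gen 2 (rule 126): 1101110111
Gen 3 (rule 146): 0000100010
Gen 4 (rule 126): 0001110111
Gen 5 (rule 146): 0010100010
Gen 6 (rule 126): 0111110111
Gen 7 (rule 146): 1011100010
Gen 8 (rule 126): 1110110111
Gen 9 (rule 146): 0100000010

Answer: never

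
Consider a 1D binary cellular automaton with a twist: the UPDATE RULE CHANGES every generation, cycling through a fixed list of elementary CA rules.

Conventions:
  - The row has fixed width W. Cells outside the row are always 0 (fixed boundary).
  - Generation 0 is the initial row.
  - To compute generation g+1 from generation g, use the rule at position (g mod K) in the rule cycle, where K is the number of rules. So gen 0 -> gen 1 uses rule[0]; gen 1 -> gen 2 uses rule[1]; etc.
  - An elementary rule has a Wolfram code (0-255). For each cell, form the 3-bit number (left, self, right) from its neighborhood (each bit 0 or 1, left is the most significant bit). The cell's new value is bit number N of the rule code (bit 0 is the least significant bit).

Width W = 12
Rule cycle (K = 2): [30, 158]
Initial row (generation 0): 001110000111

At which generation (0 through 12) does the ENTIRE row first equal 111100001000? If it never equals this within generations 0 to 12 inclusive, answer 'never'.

Gen 0: 001110000111
Gen 1 (rule 30): 011001001100
Gen 2 (rule 158): 110111111010
Gen 3 (rule 30): 100100000011
Gen 4 (rule 158): 111110000110
Gen 5 (rule 30): 100001001101
Gen 6 (rule 158): 110011111001
Gen 7 (rule 30): 101110000111
Gen 8 (rule 158): 101101001110
Gen 9 (rule 30): 101001111001
Gen 10 (rule 158): 101111110111
Gen 11 (rule 30): 101000000100
Gen 12 (rule 158): 101100001110

Answer: never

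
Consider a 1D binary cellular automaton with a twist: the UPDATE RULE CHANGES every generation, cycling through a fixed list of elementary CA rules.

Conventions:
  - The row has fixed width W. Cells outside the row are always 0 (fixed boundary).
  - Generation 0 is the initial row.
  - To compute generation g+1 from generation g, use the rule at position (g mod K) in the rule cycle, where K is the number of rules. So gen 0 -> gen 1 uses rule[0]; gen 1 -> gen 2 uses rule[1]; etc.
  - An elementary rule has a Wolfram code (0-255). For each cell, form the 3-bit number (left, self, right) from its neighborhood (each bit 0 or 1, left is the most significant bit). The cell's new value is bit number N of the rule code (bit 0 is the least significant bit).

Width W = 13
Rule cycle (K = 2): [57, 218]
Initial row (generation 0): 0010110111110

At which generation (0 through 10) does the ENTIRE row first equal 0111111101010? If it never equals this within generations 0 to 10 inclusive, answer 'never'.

Answer: never

Derivation:
Gen 0: 0010110111110
Gen 1 (rule 57): 1001101100001
Gen 2 (rule 218): 0111101110010
Gen 3 (rule 57): 0100011001001
Gen 4 (rule 218): 1010111110110
Gen 5 (rule 57): 0101100001101
Gen 6 (rule 218): 1001110011100
Gen 7 (rule 57): 0101001010011
Gen 8 (rule 218): 1000110001111
Gen 9 (rule 57): 0110101101000
Gen 10 (rule 218): 1110001100100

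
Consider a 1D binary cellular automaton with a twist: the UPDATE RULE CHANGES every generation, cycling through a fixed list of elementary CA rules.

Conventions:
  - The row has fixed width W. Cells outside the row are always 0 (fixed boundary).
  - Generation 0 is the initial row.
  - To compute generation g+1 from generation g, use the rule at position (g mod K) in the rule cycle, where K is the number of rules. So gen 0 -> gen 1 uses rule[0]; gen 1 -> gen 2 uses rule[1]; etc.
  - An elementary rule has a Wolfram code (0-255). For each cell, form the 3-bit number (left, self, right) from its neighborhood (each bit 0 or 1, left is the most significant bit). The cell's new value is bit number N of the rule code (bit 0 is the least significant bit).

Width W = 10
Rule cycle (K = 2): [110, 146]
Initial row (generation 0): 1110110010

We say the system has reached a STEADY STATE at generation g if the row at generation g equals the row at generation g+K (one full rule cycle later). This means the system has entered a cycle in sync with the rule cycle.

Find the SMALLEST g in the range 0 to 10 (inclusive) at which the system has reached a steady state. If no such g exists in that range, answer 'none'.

Answer: none

Derivation:
Gen 0: 1110110010
Gen 1 (rule 110): 1011110110
Gen 2 (rule 146): 0001100001
Gen 3 (rule 110): 0011100011
Gen 4 (rule 146): 0101010100
Gen 5 (rule 110): 1111111100
Gen 6 (rule 146): 0111111010
Gen 7 (rule 110): 1100001110
Gen 8 (rule 146): 0010010101
Gen 9 (rule 110): 0110111111
Gen 10 (rule 146): 1000011110
Gen 11 (rule 110): 1000110010
Gen 12 (rule 146): 0101001101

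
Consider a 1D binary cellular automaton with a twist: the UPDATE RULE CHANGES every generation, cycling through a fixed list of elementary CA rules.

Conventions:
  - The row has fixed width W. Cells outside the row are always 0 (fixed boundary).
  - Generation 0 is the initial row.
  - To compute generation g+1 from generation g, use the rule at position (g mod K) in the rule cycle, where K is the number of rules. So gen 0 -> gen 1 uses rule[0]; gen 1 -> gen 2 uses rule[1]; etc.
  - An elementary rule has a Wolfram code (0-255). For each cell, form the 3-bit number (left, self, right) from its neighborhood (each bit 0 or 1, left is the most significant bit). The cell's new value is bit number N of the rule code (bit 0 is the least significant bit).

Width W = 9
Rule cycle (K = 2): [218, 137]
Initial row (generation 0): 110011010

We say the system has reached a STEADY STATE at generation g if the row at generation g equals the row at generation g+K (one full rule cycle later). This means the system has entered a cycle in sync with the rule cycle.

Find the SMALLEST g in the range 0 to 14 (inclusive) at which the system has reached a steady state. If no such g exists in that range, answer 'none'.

Answer: 5

Derivation:
Gen 0: 110011010
Gen 1 (rule 218): 111111001
Gen 2 (rule 137): 111110000
Gen 3 (rule 218): 111111000
Gen 4 (rule 137): 111110011
Gen 5 (rule 218): 111111111
Gen 6 (rule 137): 111111110
Gen 7 (rule 218): 111111111
Gen 8 (rule 137): 111111110
Gen 9 (rule 218): 111111111
Gen 10 (rule 137): 111111110
Gen 11 (rule 218): 111111111
Gen 12 (rule 137): 111111110
Gen 13 (rule 218): 111111111
Gen 14 (rule 137): 111111110
Gen 15 (rule 218): 111111111
Gen 16 (rule 137): 111111110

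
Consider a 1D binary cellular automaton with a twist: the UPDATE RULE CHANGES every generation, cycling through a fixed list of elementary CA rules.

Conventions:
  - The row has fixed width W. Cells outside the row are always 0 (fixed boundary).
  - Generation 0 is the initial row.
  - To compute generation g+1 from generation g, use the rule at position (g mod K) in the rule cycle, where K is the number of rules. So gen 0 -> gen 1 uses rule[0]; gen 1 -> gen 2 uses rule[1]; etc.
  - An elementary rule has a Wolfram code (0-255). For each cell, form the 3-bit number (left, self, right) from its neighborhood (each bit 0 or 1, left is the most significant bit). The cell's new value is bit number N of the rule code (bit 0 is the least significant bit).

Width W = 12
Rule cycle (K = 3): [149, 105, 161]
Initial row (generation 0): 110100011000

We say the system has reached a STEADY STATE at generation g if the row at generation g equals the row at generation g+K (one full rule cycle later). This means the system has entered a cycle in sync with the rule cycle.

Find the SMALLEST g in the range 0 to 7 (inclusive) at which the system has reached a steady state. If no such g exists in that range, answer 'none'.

Answer: 3

Derivation:
Gen 0: 110100011000
Gen 1 (rule 149): 000111000111
Gen 2 (rule 105): 110101010101
Gen 3 (rule 161): 001010101010
Gen 4 (rule 149): 101010101011
Gen 5 (rule 105): 010101010111
Gen 6 (rule 161): 001010101010
Gen 7 (rule 149): 101010101011
Gen 8 (rule 105): 010101010111
Gen 9 (rule 161): 001010101010
Gen 10 (rule 149): 101010101011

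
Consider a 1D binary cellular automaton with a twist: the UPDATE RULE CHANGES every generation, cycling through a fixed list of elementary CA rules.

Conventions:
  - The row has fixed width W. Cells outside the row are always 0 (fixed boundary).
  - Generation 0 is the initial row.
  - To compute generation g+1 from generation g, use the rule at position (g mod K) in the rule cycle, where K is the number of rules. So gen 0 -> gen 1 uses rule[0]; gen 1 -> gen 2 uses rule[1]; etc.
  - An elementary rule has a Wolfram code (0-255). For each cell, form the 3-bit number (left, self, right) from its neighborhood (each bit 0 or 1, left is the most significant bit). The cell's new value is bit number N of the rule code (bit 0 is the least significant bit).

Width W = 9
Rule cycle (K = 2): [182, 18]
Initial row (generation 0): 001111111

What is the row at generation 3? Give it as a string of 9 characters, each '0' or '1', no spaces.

Gen 0: 001111111
Gen 1 (rule 182): 010111110
Gen 2 (rule 18): 100000001
Gen 3 (rule 182): 110000011

Answer: 110000011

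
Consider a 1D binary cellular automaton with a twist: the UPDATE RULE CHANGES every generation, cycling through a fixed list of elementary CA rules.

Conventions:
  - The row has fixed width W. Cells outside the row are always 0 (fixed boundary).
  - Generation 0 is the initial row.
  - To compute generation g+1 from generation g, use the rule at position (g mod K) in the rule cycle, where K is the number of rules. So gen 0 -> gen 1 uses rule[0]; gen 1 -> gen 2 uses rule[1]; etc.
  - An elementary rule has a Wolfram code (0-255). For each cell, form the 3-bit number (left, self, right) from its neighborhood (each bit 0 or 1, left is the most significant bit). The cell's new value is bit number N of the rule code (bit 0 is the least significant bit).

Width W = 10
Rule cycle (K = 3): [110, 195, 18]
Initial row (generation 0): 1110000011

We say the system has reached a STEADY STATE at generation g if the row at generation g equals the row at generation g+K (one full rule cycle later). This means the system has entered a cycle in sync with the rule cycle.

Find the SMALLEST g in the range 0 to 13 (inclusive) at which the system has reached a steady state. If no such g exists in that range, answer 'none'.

Gen 0: 1110000011
Gen 1 (rule 110): 1010000111
Gen 2 (rule 195): 0000111011
Gen 3 (rule 18): 0001000000
Gen 4 (rule 110): 0011000000
Gen 5 (rule 195): 1101011111
Gen 6 (rule 18): 0000000000
Gen 7 (rule 110): 0000000000
Gen 8 (rule 195): 1111111111
Gen 9 (rule 18): 0000000000
Gen 10 (rule 110): 0000000000
Gen 11 (rule 195): 1111111111
Gen 12 (rule 18): 0000000000
Gen 13 (rule 110): 0000000000
Gen 14 (rule 195): 1111111111
Gen 15 (rule 18): 0000000000
Gen 16 (rule 110): 0000000000

Answer: 6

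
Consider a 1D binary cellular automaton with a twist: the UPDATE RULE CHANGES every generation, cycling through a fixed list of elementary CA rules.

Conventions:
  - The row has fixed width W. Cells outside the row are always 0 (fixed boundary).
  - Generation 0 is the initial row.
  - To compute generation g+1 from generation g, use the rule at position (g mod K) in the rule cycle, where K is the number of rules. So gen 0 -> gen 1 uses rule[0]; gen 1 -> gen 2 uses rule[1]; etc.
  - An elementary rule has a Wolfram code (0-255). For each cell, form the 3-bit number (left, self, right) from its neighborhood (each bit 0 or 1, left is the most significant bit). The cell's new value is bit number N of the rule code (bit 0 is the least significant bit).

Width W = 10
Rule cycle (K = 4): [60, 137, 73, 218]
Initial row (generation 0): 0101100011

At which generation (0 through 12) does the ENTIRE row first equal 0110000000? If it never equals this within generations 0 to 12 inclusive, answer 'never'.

Gen 0: 0101100011
Gen 1 (rule 60): 0111010010
Gen 2 (rule 137): 0110000000
Gen 3 (rule 73): 0110111111
Gen 4 (rule 218): 1110111111
Gen 5 (rule 60): 1001100000
Gen 6 (rule 137): 0001001111
Gen 7 (rule 73): 1100001001
Gen 8 (rule 218): 1110010110
Gen 9 (rule 60): 1001011101
Gen 10 (rule 137): 0000011000
Gen 11 (rule 73): 1111011011
Gen 12 (rule 218): 1111011011

Answer: 2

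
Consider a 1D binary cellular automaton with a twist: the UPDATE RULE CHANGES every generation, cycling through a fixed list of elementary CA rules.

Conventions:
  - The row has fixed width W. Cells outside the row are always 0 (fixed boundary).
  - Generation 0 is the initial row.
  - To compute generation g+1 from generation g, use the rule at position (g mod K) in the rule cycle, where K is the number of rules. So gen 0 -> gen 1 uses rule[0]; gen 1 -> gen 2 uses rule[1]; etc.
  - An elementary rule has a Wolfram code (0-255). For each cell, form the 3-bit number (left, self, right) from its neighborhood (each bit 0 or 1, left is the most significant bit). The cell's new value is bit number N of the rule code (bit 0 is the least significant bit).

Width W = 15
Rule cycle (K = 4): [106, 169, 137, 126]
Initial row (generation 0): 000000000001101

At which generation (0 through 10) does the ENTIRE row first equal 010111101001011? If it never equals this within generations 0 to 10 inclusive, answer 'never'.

Gen 0: 000000000001101
Gen 1 (rule 106): 000000000011110
Gen 2 (rule 169): 111111111011100
Gen 3 (rule 137): 111111110011001
Gen 4 (rule 126): 100000011111111
Gen 5 (rule 106): 000000110000001
Gen 6 (rule 169): 111110100111100
Gen 7 (rule 137): 111100000111001
Gen 8 (rule 126): 100110001101111
Gen 9 (rule 106): 001110011111001
Gen 10 (rule 169): 101100011110000

Answer: never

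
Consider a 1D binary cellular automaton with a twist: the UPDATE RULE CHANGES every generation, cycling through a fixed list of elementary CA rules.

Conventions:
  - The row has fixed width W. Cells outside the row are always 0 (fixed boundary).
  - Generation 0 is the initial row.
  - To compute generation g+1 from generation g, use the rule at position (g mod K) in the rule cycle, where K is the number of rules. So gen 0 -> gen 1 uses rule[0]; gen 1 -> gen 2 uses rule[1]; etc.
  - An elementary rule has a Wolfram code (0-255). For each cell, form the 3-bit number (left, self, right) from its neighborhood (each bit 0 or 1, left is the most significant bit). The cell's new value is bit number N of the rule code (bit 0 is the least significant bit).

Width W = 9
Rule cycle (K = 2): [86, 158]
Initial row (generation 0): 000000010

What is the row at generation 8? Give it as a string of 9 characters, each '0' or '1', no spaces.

Answer: 111110010

Derivation:
Gen 0: 000000010
Gen 1 (rule 86): 000000111
Gen 2 (rule 158): 000001110
Gen 3 (rule 86): 000010011
Gen 4 (rule 158): 000111110
Gen 5 (rule 86): 001000011
Gen 6 (rule 158): 011100110
Gen 7 (rule 86): 100111011
Gen 8 (rule 158): 111110010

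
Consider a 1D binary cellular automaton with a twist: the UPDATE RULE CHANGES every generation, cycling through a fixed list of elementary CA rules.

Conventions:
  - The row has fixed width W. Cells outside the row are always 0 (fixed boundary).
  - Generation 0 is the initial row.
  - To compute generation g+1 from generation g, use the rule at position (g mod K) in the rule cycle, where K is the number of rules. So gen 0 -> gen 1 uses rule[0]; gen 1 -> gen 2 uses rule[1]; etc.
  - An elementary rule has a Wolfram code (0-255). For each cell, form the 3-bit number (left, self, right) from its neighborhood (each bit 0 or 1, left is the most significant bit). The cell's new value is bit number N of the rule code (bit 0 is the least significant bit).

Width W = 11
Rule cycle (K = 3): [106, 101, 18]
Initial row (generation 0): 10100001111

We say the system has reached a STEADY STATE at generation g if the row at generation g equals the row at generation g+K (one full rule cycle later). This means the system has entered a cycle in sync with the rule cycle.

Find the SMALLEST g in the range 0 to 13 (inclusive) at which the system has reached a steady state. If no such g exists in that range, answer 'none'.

Gen 0: 10100001111
Gen 1 (rule 106): 01000011001
Gen 2 (rule 101): 01011001001
Gen 3 (rule 18): 10000110110
Gen 4 (rule 106): 00001111110
Gen 5 (rule 101): 11100000010
Gen 6 (rule 18): 00010000101
Gen 7 (rule 106): 00100001010
Gen 8 (rule 101): 10101101110
Gen 9 (rule 18): 00000000001
Gen 10 (rule 106): 00000000010
Gen 11 (rule 101): 11111111010
Gen 12 (rule 18): 00000000001
Gen 13 (rule 106): 00000000010
Gen 14 (rule 101): 11111111010
Gen 15 (rule 18): 00000000001
Gen 16 (rule 106): 00000000010

Answer: 9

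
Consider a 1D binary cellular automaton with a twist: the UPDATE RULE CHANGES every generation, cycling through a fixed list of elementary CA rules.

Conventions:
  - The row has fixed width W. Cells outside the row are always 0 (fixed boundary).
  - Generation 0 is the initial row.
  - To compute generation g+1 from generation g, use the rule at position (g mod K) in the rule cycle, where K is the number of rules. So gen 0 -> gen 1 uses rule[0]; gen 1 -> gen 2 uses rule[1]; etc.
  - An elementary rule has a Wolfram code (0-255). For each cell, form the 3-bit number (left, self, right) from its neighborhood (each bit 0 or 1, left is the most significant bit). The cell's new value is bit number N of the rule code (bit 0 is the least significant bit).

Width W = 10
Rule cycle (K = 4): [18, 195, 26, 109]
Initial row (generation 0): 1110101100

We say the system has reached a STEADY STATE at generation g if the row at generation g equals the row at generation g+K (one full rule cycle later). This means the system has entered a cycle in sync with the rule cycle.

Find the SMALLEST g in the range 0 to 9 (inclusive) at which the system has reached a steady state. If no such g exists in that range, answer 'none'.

Answer: 9

Derivation:
Gen 0: 1110101100
Gen 1 (rule 18): 0000000010
Gen 2 (rule 195): 1111111100
Gen 3 (rule 26): 1000000010
Gen 4 (rule 109): 1011111010
Gen 5 (rule 18): 0000000001
Gen 6 (rule 195): 1111111110
Gen 7 (rule 26): 1000000001
Gen 8 (rule 109): 1011111101
Gen 9 (rule 18): 0000000000
Gen 10 (rule 195): 1111111111
Gen 11 (rule 26): 1000000000
Gen 12 (rule 109): 1011111111
Gen 13 (rule 18): 0000000000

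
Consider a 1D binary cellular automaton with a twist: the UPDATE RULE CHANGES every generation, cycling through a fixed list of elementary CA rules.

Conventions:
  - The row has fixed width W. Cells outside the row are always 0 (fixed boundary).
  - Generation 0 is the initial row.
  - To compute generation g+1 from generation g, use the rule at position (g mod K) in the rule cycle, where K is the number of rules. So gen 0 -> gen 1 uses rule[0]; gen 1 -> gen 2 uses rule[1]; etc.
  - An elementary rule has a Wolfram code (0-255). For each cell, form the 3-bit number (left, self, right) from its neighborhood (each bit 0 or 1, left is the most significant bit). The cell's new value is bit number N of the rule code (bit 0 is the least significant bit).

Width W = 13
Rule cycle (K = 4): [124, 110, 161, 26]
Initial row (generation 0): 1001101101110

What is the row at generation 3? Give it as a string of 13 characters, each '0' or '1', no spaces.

Answer: 0110011100110

Derivation:
Gen 0: 1001101101110
Gen 1 (rule 124): 1101111111011
Gen 2 (rule 110): 1111000001111
Gen 3 (rule 161): 0110011100110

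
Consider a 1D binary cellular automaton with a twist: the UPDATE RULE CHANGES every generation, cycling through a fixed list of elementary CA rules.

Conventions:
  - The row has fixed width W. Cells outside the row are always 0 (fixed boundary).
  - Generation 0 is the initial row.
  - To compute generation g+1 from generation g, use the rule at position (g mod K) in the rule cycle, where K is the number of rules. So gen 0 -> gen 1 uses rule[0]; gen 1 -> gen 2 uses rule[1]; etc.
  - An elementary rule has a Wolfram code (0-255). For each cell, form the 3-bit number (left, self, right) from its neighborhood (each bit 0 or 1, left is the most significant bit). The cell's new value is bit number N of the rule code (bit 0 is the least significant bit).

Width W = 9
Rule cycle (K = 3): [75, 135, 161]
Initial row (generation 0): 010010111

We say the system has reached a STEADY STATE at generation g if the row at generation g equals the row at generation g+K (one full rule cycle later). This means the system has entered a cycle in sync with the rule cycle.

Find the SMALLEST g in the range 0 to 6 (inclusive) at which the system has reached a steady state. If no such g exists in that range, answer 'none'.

Answer: 2

Derivation:
Gen 0: 010010111
Gen 1 (rule 75): 100100101
Gen 2 (rule 135): 101101101
Gen 3 (rule 161): 010010010
Gen 4 (rule 75): 100100100
Gen 5 (rule 135): 101101101
Gen 6 (rule 161): 010010010
Gen 7 (rule 75): 100100100
Gen 8 (rule 135): 101101101
Gen 9 (rule 161): 010010010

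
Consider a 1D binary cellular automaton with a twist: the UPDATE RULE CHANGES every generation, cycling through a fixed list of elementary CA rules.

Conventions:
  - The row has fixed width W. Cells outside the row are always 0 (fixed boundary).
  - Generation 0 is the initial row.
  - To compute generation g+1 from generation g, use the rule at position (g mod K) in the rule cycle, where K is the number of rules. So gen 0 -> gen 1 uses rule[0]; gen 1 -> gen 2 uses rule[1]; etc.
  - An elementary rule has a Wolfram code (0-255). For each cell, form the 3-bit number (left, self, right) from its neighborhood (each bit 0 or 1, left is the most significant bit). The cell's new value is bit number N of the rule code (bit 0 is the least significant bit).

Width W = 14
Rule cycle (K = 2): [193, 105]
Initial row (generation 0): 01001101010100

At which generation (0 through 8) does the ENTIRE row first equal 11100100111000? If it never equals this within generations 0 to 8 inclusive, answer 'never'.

Answer: 6

Derivation:
Gen 0: 01001101010100
Gen 1 (rule 193): 00000100000001
Gen 2 (rule 105): 11110001111100
Gen 3 (rule 193): 01110100111101
Gen 4 (rule 105): 01011000100110
Gen 5 (rule 193): 00001010000010
Gen 6 (rule 105): 11100100111000
Gen 7 (rule 193): 01100000011011
Gen 8 (rule 105): 01101111011111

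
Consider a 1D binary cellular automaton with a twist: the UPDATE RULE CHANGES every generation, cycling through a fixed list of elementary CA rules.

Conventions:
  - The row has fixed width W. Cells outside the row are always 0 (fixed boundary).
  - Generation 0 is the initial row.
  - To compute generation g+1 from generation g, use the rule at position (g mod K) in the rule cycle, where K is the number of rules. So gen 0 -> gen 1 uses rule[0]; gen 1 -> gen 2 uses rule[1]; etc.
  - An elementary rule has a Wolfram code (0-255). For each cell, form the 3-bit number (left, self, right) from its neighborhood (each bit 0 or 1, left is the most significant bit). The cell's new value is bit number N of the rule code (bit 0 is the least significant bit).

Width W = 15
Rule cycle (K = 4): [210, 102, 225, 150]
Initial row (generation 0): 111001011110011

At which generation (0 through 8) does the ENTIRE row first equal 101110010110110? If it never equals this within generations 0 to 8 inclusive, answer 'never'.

Gen 0: 111001011110011
Gen 1 (rule 210): 011110001111101
Gen 2 (rule 102): 100010010000111
Gen 3 (rule 225): 001000000110011
Gen 4 (rule 150): 011100001001100
Gen 5 (rule 210): 101110010110110
Gen 6 (rule 102): 110010111011010
Gen 7 (rule 225): 010001011101100
Gen 8 (rule 150): 111011001000010

Answer: 5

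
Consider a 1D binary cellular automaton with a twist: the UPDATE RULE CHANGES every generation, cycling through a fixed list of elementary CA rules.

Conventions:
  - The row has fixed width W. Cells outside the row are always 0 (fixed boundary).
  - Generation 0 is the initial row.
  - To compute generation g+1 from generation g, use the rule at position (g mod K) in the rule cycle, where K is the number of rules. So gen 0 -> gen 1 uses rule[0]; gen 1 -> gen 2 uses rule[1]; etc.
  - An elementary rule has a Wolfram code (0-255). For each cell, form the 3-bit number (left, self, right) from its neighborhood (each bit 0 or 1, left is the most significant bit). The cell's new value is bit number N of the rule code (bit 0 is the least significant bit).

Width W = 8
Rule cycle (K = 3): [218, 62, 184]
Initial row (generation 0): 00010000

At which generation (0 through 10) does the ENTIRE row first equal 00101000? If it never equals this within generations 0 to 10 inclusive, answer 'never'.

Answer: 1

Derivation:
Gen 0: 00010000
Gen 1 (rule 218): 00101000
Gen 2 (rule 62): 01111100
Gen 3 (rule 184): 01111010
Gen 4 (rule 218): 11111001
Gen 5 (rule 62): 10000111
Gen 6 (rule 184): 01000110
Gen 7 (rule 218): 10101111
Gen 8 (rule 62): 11111000
Gen 9 (rule 184): 11110100
Gen 10 (rule 218): 11110010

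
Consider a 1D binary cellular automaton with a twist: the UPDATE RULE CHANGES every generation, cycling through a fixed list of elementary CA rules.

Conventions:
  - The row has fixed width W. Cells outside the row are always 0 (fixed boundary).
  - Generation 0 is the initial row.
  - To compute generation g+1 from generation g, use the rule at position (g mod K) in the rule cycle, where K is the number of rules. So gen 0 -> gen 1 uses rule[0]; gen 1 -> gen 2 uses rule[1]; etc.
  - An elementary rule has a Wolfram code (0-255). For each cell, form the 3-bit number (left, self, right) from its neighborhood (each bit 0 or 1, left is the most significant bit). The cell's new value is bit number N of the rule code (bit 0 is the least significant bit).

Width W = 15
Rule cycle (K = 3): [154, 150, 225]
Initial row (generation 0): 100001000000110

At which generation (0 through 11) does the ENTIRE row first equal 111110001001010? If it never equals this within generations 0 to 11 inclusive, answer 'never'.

Answer: 4

Derivation:
Gen 0: 100001000000110
Gen 1 (rule 154): 010010100001101
Gen 2 (rule 150): 111110110010001
Gen 3 (rule 225): 011111010000100
Gen 4 (rule 154): 111110001001010
Gen 5 (rule 150): 011101011111011
Gen 6 (rule 225): 001110101111101
Gen 7 (rule 154): 011100001111000
Gen 8 (rule 150): 101010010110100
Gen 9 (rule 225): 010100001011001
Gen 10 (rule 154): 100010010010110
Gen 11 (rule 150): 110111111110001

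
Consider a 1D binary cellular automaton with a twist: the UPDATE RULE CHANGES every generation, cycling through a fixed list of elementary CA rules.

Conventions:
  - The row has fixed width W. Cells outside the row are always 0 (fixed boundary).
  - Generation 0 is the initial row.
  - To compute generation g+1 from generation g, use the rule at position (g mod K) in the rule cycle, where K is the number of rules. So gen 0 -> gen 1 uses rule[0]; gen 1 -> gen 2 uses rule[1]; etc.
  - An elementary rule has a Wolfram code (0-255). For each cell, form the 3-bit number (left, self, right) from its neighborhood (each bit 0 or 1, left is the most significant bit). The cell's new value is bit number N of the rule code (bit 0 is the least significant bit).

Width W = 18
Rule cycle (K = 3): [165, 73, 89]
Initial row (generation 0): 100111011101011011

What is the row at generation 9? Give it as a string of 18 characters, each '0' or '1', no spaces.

Answer: 101111101100111001

Derivation:
Gen 0: 100111011101011011
Gen 1 (rule 165): 100010101011100100
Gen 2 (rule 73): 001000000010100001
Gen 3 (rule 89): 100111111000011100
Gen 4 (rule 165): 100011110011001001
Gen 5 (rule 73): 001010010011000000
Gen 6 (rule 89): 100001001011111111
Gen 7 (rule 165): 101101001101111110
Gen 8 (rule 73): 001100001101000010
Gen 9 (rule 89): 101111101100111001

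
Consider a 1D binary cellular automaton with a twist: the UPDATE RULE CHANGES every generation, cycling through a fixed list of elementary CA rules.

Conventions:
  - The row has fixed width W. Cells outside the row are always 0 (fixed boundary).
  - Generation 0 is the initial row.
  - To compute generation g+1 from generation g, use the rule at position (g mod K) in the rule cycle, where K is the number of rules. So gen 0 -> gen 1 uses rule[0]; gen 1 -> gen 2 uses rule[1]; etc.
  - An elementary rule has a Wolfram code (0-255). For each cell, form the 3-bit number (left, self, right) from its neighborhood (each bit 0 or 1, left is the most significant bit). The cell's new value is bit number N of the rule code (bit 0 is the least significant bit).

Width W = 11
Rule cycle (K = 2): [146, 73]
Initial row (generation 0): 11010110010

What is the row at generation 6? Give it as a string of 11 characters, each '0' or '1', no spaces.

Answer: 00110110001

Derivation:
Gen 0: 11010110010
Gen 1 (rule 146): 00000001101
Gen 2 (rule 73): 11111101100
Gen 3 (rule 146): 01111000010
Gen 4 (rule 73): 01001011000
Gen 5 (rule 146): 10110000100
Gen 6 (rule 73): 00110110001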